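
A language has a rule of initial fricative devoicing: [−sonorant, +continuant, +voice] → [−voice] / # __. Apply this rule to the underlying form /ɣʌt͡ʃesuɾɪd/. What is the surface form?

Only the initial segment /ɣ/ is both word-initial and matches the structural description. It is a voiced velar fricative, so [−sonorant, +continuant, +voice] holds; changing it to [−voice] with all other features held fixed yields /x/ (voiceless velar fricative). No other segment meets both the structural description and the environment, so the output is [xʌt͡ʃesuɾɪd].

[xʌt͡ʃesuɾɪd]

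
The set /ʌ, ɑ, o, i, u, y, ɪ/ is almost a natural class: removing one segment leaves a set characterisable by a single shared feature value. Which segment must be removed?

/y, o, ʌ, i, u, ɪ/ are all [−low], but /ɑ/ (low back unrounded vowel) is [+low]. No other single segment can be removed to leave a set sharing one feature value that the removed segment lacks, so /ɑ/ is the odd one out.

ɑ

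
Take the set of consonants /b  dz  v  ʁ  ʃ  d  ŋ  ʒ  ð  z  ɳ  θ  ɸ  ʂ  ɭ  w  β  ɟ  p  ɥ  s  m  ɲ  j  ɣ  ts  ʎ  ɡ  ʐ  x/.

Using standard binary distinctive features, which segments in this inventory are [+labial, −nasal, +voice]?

b, v, w, β, ɥ

Checking each segment against [+labial], [−nasal], [+voice]: /b/ (voiced bilabial stop), /v/ (voiced labiodental fricative), /w/ (labial-velar glide), /β/ (voiced bilabial fricative), /ɥ/ (labial-palatal glide) satisfy every feature; every other segment in the inventory fails at least one.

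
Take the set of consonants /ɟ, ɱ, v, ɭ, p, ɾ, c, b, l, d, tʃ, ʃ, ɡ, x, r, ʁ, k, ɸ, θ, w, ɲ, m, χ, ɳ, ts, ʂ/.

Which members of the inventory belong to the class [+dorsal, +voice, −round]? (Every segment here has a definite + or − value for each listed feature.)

ɟ, ɡ, ʁ, ɲ

Eliminate segments failing any feature: /ɱ, v, ɭ, p, ɾ, b, l, d, tʃ, ʃ, r, ɸ, θ, m, ɳ, ts, ʂ/ are [−dorsal]; /c, x, k, χ/ are [−voice]; /w/ is [+round]. The remaining /ɟ, ɡ, ʁ, ɲ/ satisfy [+dorsal], [+voice], [−round].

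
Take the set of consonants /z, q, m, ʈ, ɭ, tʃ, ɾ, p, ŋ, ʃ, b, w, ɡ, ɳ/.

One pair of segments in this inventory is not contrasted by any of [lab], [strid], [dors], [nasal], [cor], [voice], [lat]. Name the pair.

ʃ, tʃ

Both /ʃ/ and /tʃ/ are [−labial], [+strident], [−dorsal], [−nasal], [+coronal], [−voice], [−lateral]. Since the list omits [continuant] — which does distinguish the voiceless postalveolar fricative from the voiceless postalveolar affricate — this pair collapses; all other pairs remain distinct.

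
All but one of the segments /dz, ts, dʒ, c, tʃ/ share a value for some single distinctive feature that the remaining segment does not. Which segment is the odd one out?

/dz, ts, tʃ, dʒ/ are all [+delayed release], but /c/ (voiceless palatal stop) is [−delayed release]. No other single segment can be removed to leave a set sharing one feature value that the removed segment lacks, so /c/ is the odd one out.

c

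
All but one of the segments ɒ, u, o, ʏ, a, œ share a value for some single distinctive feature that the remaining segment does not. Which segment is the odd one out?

/ʏ, o, u, ɒ, œ/ are all [+round], but /a/ (low unrounded vowel) is [-round]. No other single segment can be removed to leave a set sharing one feature value that the removed segment lacks, so /a/ is the odd one out.

a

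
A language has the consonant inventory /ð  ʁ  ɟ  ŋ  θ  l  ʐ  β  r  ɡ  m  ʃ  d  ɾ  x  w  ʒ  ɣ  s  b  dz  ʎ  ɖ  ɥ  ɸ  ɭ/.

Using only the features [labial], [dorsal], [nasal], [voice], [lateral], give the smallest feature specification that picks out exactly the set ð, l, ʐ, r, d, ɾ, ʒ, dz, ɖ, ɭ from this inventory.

[+voice, −labial, −dorsal]

Every target segment is [+voice], [−labial], [−dorsal]; each remaining inventory member fails at least one of these. Each conjunct is needed — [−labial, −dorsal] alone would also admit /θ, ʃ, s/; [+voice, −dorsal] alone would also admit /β, m, b/; [+voice, −labial] alone would also admit /ʁ, ɟ, ŋ, ɡ, …/ — and no other combination of two listed features has exactly this extension, so three is the minimum.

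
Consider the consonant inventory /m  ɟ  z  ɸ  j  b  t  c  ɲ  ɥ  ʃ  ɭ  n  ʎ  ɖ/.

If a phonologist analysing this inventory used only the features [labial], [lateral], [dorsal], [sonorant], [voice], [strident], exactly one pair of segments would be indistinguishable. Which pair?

ɲ, j

Both /ɲ/ and /j/ are [-labial], [-lateral], [+dorsal], [+sonorant], [+voice], [-strident]. Since the list omits [nasal] and [continuant] — which do distinguish the palatal nasal from the palatal glide — this pair collapses; all other pairs remain distinct.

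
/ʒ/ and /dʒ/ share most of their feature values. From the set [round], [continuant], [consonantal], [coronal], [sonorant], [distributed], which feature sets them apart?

[continuant]

/ʒ/ (voiced postalveolar fricative) and /dʒ/ (voiced postalveolar affricate) agree on [-round], [+consonantal], [+coronal], [-sonorant], [+distributed]. They differ on [continuant] (/ʒ/ [+], /dʒ/ [-]).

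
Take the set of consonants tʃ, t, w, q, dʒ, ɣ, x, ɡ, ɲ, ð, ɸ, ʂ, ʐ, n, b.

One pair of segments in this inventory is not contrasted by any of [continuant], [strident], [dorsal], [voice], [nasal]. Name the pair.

w, ɣ

On the given features, /w/ and /ɣ/ have an identical profile: [+continuant], [−strident], [+dorsal], [+voice], [−nasal]. No other two segments in the inventory coincide on all 5 features. (They do differ in [sonorant], [labial] and [round], which are not among the given features.)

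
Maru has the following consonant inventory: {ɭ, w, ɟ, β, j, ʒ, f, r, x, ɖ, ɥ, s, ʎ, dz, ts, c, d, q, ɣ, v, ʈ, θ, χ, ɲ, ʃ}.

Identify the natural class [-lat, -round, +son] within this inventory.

j, r, ɲ

The [-lateral] segments are /w, ɟ, β, j, ʒ, f, r, x, ɖ, ɥ, s, dz, ts, c, d, q, ɣ, v, ʈ, θ, χ, ɲ, ʃ/.
Within that set, [-round] gives /ɟ, β, j, ʒ, f, r, x, ɖ, s, dz, ts, c, d, q, ɣ, v, ʈ, θ, χ, ɲ, ʃ/.
Of those, [+sonorant] leaves /j, r, ɲ/.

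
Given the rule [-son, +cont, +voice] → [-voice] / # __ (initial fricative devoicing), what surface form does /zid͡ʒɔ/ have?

[sid͡ʒɔ]

/z/ satisfies [-son, +cont, +voice] and sits in # __. The [-voice] counterpart of the voiced alveolar fricative is /s/. Other segments in /zid͡ʒɔ/ either fail the structural description or are not in the environment, so the surface form is [sid͡ʒɔ].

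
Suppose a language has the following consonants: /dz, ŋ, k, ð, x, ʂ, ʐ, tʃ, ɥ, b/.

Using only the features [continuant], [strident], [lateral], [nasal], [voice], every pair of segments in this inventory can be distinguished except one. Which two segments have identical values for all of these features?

Both /ð/ and /ɥ/ are [+continuant], [−strident], [−lateral], [−nasal], [+voice]. Since the list omits [sonorant], [labial], [round] and [dorsal] — which do distinguish the voiced dental fricative from the labial-palatal glide — this pair collapses; all other pairs remain distinct.

ð, ɥ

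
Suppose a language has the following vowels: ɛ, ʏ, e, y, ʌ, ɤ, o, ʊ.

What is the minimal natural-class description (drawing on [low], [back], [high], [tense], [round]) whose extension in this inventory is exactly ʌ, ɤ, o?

Every target segment is [−high], [+back]; each remaining inventory member fails at least one of these. Each conjunct is needed — [+back] alone would also admit /ʊ/; [−high] alone would also admit /ɛ, e/ — and no other single listed feature has exactly this extension, so two is the minimum.

[−high, +back]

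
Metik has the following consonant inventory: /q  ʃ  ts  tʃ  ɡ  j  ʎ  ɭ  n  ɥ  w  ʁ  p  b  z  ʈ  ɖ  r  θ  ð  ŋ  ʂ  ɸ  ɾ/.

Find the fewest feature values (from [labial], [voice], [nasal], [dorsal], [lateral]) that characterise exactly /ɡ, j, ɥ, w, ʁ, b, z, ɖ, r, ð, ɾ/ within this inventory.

Every target segment is [+voice], [-nasal], [-lateral]; each remaining inventory member fails at least one of these. Each conjunct is needed — [-nasal, -lateral] alone would also admit /q, ʃ, ts, tʃ, …/; [+voice, -lateral] alone would also admit /n, ŋ/; [+voice, -nasal] alone would also admit /ʎ, ɭ/ — and no other combination of two listed features has exactly this extension, so three is the minimum.

[+voice, -nasal, -lateral]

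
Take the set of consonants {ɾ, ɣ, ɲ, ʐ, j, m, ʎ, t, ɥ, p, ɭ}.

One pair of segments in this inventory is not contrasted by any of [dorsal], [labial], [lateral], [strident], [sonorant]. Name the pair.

j, ɲ

/j/ (palatal glide) and /ɲ/ (palatal nasal) are both [+dorsal], [-labial], [-lateral], [-strident], [+sonorant], so none of the listed features separates them. (They do differ in [nasal] and [continuant], which are not among the given features.) Every other pair in the inventory differs on at least one listed feature.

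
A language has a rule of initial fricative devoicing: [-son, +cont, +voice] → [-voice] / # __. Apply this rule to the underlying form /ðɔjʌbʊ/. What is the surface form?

/ð/ satisfies [-son, +cont, +voice] and sits in # __. The [-voice] counterpart of the voiced dental fricative is /θ/. Other segments in /ðɔjʌbʊ/ either fail the structural description or are not in the environment, so the surface form is [θɔjʌbʊ].

[θɔjʌbʊ]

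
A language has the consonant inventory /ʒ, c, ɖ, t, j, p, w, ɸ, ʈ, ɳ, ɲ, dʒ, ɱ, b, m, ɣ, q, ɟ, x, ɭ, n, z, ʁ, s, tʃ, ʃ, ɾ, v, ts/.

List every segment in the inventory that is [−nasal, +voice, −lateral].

First, the [−nasal] segments are /ʒ, c, ɖ, t, j, p, w, ɸ, ʈ, dʒ, b, ɣ, q, ɟ, x, ɭ, z, ʁ, s, tʃ, ʃ, ɾ, v, ts/.
Within that set, [+voice] gives /ʒ, ɖ, j, w, dʒ, b, ɣ, ɟ, ɭ, z, ʁ, ɾ, v/.
Within that set, [−lateral] leaves /ʒ, ɖ, j, w, dʒ, b, ɣ, ɟ, z, ʁ, ɾ, v/.

ʒ, ɖ, j, w, dʒ, b, ɣ, ɟ, z, ʁ, ɾ, v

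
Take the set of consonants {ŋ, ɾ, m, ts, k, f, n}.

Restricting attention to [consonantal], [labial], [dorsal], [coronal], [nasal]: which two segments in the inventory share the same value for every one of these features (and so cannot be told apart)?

On the given features, /ts/ and /ɾ/ have an identical profile: [+consonantal], [−labial], [−dorsal], [+coronal], [−nasal]. No other two segments in the inventory coincide on all 5 features. (They do differ in [sonorant], [voice] and [strident], which are not among the given features.)

ts, ɾ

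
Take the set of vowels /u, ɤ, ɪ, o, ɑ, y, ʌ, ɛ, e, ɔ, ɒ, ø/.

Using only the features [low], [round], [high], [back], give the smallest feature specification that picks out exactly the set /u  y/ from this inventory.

/u, y/ are all [+high], [+round], and no other segment in the inventory matches both values. Dropping any one of them over-generates: [+round] alone would also admit /o, ɔ, ɒ, ø/; [+high] alone would also admit /ɪ/. No other single listed feature picks out exactly this set either, so fewer than two features will not do.

[+high, +round]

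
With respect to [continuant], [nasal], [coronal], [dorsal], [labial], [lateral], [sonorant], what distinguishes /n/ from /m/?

/n/ is the alveolar nasal and /m/ is the bilabial nasal. Both are [−continuant], [+nasal], [−dorsal], [−lateral], [+sonorant]. /n/ is [−labial] while /m/ is [+labial]; /n/ is [+coronal] while /m/ is [−coronal], so the distinguishing features are [labial], [coronal].

[labial], [coronal]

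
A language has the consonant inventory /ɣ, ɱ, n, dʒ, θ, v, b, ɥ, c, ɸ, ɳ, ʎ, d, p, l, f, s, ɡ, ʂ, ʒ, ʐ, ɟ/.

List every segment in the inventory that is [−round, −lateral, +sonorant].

First, the [−round] segments are /ɣ, ɱ, n, dʒ, θ, v, b, c, ɸ, ɳ, ʎ, d, p, l, f, s, ɡ, ʂ, ʒ, ʐ, ɟ/.
Then [−lateral] gives /ɣ, ɱ, n, dʒ, θ, v, b, c, ɸ, ɳ, d, p, f, s, ɡ, ʂ, ʒ, ʐ, ɟ/.
Within that set, [+sonorant] leaves /ɱ, n, ɳ/.

ɱ, n, ɳ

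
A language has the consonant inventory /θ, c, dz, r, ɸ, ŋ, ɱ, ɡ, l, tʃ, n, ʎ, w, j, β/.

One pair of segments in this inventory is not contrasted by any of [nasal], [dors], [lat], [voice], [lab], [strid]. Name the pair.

Both /ɡ/ and /j/ are [-nasal], [+dorsal], [-lateral], [+voice], [-labial], [-strident]. Since the list omits [sonorant], [continuant] and [back] — which do distinguish the voiced velar stop from the palatal glide — this pair collapses; all other pairs remain distinct.

ɡ, j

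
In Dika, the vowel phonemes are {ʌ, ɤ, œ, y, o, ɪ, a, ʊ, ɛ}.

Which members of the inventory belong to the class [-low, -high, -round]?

ʌ, ɤ, ɛ

Checking each segment against [-low], [-high], [-round]: /ʌ/ (mid back unrounded lax vowel), /ɤ/ (mid back unrounded tense vowel), /ɛ/ (mid front unrounded lax vowel) satisfy every feature; every other segment in the inventory fails at least one.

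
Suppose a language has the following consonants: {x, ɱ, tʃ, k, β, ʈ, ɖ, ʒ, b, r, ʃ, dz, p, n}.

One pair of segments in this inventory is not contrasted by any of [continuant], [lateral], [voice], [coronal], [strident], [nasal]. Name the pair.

Both /p/ and /k/ are [−continuant], [−lateral], [−voice], [−coronal], [−strident], [−nasal]. Since the list omits [labial] and [dorsal] — which do distinguish the voiceless bilabial stop from the voiceless velar stop — this pair collapses; all other pairs remain distinct.

p, k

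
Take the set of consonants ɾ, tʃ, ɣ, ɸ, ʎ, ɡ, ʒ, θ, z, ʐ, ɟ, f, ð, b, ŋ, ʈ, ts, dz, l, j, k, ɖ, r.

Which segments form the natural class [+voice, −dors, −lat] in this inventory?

Eliminate segments failing any feature: /tʃ, ɸ, θ, f, ʈ, ts, k/ are [−voice]; /ɣ, ʎ, ɡ, ɟ, ŋ, j/ are [+dorsal]; /l/ is [+lateral]. The remaining /ɾ, ʒ, z, ʐ, ð, b, dz, ɖ, r/ satisfy [+voice], [−dorsal], [−lateral].

ɾ, ʒ, z, ʐ, ð, b, dz, ɖ, r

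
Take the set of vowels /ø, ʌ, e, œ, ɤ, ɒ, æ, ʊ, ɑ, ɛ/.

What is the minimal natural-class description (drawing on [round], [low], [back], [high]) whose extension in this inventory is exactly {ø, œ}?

/ø, œ/ are all [-back], [+round], and no other segment in the inventory matches both values. Dropping any one of them over-generates: [+round] alone would also admit /ɒ, ʊ/; [-back] alone would also admit /e, æ, ɛ/. No other single listed feature picks out exactly this set either, so fewer than two features will not do.

[-back, +round]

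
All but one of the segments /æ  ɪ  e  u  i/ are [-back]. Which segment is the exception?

Every segment except /u/ is [-back]. /u/ (high back rounded tense vowel) is [+back], so it is the exception.

u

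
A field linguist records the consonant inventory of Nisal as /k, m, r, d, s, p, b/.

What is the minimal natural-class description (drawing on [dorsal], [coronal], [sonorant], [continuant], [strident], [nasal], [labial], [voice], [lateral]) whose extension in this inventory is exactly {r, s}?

Every target segment is [+continuant] and no other inventory member is, so one feature is enough.

[+continuant]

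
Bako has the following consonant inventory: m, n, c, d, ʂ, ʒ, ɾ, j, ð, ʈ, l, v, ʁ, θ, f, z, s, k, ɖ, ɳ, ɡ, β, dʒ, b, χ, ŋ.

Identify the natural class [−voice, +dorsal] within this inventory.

Eliminate segments failing any feature: /m, n, d, ʒ, ɾ, j, ð, l, v, ʁ, z, ɖ, ɳ, ɡ, β, dʒ, b, ŋ/ are [+voice]; /ʂ, ʈ, θ, f, s/ are [−dorsal]. The remaining /c, k, χ/ satisfy [−voice], [+dorsal].

c, k, χ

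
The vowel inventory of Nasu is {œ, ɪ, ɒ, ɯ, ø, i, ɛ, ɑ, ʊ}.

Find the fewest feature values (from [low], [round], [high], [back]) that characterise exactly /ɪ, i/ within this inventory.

The class [+high], [-back] has exactly /ɪ, i/ as its extension in this inventory. No smaller conjunction from the listed features achieves this: [-back] alone would also admit /œ, ø, ɛ/; [+high] alone would also admit /ɯ, ʊ/; and checking the remaining single features turns up none with this extension.

[+high, -back]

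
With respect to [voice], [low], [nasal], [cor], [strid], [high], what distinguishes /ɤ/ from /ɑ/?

[low]

The two segments share [+voice], [-nasal], [-coronal], [-strident], [-high]. The only feature from the list on which they differ: /ɤ/ is [-low] while /ɑ/ is [+low].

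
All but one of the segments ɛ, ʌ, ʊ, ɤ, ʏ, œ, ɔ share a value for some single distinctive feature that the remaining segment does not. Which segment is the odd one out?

ɤ

[tense] groups all but one: /ʌ, œ, ɔ, ɛ, ʏ, ʊ/ share [−tense] while /ɤ/ (mid back unrounded tense vowel) alone is [+tense]. Removing any other segment would not leave a single-feature class that excludes it.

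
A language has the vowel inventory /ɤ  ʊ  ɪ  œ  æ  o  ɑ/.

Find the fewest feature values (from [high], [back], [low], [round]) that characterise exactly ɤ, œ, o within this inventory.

[-high, -low]

Every target segment is [-high], [-low]; each remaining inventory member fails at least one of these. Each conjunct is needed — [-low] alone would also admit /ʊ, ɪ/; [-high] alone would also admit /æ, ɑ/ — and no other single listed feature has exactly this extension, so two is the minimum.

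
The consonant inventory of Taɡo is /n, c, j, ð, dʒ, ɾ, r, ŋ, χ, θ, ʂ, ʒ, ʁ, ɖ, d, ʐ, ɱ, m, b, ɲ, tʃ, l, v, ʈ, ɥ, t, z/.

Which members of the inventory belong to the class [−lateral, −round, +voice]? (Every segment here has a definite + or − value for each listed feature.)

n, j, ð, dʒ, ɾ, r, ŋ, ʒ, ʁ, ɖ, d, ʐ, ɱ, m, b, ɲ, v, z

Eliminate segments failing any feature: /c, χ, θ, ʂ, tʃ, ʈ, t/ are [−voice]; /l/ is [+lateral]; /ɥ/ is [+round]. The remaining /n, j, ð, dʒ, ɾ, r, ŋ, ʒ, ʁ, ɖ, d, ʐ, ɱ, m, b, ɲ, v, z/ satisfy [−lateral], [−round], [+voice].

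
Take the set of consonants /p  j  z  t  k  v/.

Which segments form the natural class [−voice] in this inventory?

The [−voice] segments here are /p, t, k/; the remaining /j, z, v/ are [+voice].

p, t, k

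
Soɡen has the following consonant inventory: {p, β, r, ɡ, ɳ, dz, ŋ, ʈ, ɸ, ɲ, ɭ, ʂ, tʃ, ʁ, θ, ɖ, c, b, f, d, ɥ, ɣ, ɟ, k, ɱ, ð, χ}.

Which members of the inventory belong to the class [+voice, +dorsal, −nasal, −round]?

Eliminate segments failing any feature: /p, ʈ, ɸ, ʂ, tʃ, θ, c, f, k, χ/ are [−voice]; /β, r, ɳ, dz, ɭ, ɖ, b, d, ɱ, ð/ are [−dorsal]; /ŋ, ɲ/ are [+nasal]; /ɥ/ is [+round]. The remaining /ɡ, ʁ, ɣ, ɟ/ satisfy [+voice], [+dorsal], [−nasal], [−round].

ɡ, ʁ, ɣ, ɟ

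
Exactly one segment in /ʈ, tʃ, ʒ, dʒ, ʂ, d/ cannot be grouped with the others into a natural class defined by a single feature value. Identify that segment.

/dʒ, ʂ, tʃ, ʒ, ʈ/ are all [−anterior], but /d/ (voiced alveolar stop) is [+anterior]. No other single segment can be removed to leave a set sharing one feature value that the removed segment lacks, so /d/ is the odd one out.

d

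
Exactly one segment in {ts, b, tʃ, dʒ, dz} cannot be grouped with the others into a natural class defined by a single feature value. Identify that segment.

b

/dʒ, dz, tʃ, ts/ are all [+delayed release], but /b/ (voiced bilabial stop) is [−delayed release]. No other single segment can be removed to leave a set sharing one feature value that the removed segment lacks, so /b/ is the odd one out.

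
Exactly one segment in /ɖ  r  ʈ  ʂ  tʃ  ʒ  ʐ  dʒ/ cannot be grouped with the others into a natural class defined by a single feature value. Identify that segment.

r

/ɖ, ʒ, ʂ, tʃ, ʈ, ʐ, dʒ/ are all [-anterior], but /r/ (alveolar trill) is [+anterior]. No other single segment can be removed to leave a set sharing one feature value that the removed segment lacks, so /r/ is the odd one out.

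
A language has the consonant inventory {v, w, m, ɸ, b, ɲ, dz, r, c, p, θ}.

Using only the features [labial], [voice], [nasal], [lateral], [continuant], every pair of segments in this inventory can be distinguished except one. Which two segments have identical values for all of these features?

Both /v/ and /w/ are [+labial], [+voice], [-nasal], [-lateral], [+continuant]. Since the list omits [sonorant], [round] and [dorsal] — which do distinguish the voiced labiodental fricative from the labial-velar glide — this pair collapses; all other pairs remain distinct.

v, w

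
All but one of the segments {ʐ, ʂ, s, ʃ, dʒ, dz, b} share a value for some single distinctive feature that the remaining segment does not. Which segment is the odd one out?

/dʒ, dz, s, ʂ, ʐ, ʃ/ are all [+strident], but /b/ (voiced bilabial stop) is [−strident]. No other single segment can be removed to leave a set sharing one feature value that the removed segment lacks, so /b/ is the odd one out.

b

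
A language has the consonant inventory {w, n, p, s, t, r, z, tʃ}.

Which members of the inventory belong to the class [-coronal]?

w, p

The feature [coronal] marks segments articulated with the tongue front (tip or blade). In this inventory /w, p/ lack that property, so they are [-coronal]; /n, s, t, r, z, tʃ/ are [+coronal].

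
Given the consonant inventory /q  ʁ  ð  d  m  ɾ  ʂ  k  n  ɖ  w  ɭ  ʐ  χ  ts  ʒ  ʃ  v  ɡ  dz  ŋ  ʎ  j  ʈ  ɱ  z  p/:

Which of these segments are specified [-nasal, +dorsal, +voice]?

ʁ, w, ɡ, ʎ, j

Among the inventory, the [-nasal] segments are /q, ʁ, ð, d, ɾ, ʂ, k, ɖ, w, ɭ, ʐ, χ, ts, ʒ, ʃ, v, ɡ, dz, ʎ, j, ʈ, z, p/.
Of those, [+dorsal] gives /q, ʁ, k, w, χ, ɡ, ʎ, j/.
Of those, [+voice] leaves /ʁ, w, ɡ, ʎ, j/.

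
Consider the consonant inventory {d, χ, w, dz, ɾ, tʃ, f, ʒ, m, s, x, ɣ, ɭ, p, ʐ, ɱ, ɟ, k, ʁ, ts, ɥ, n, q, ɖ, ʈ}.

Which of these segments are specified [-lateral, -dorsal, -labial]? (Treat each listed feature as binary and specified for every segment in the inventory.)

Eliminate segments failing any feature: /χ, w, x, ɣ, ɟ, k, ʁ, ɥ, q/ are [+dorsal]; /f, m, p, ɱ/ are [+labial]; /ɭ/ is [+lateral]. The remaining /d, dz, ɾ, tʃ, ʒ, s, ʐ, ts, n, ɖ, ʈ/ satisfy [-lateral], [-dorsal], [-labial].

d, dz, ɾ, tʃ, ʒ, s, ʐ, ts, n, ɖ, ʈ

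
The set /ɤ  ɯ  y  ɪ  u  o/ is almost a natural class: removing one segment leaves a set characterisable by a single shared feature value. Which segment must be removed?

ɪ

/ɯ, ɤ, y, o, u/ are all [+tense], but /ɪ/ (high front unrounded lax vowel) is [−tense]. No other single segment can be removed to leave a set sharing one feature value that the removed segment lacks, so /ɪ/ is the odd one out.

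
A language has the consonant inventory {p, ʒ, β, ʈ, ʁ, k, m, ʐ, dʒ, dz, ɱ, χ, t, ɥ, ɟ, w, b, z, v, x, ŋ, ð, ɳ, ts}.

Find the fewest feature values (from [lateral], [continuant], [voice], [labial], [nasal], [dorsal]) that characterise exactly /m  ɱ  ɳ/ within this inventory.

[+nasal, −dorsal]

Every target segment is [+nasal], [−dorsal]; each remaining inventory member fails at least one of these. Each conjunct is needed — [−dorsal] alone would also admit /p, ʒ, β, ʈ, …/; [+nasal] alone would also admit /ŋ/ — and no other single listed feature has exactly this extension, so two is the minimum.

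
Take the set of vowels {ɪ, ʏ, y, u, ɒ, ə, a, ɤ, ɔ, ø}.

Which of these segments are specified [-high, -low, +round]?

Eliminate segments failing any feature: /ɪ, ʏ, y, u/ are [+high]; /ɒ, a/ are [+low]; /ə, ɤ/ are [-round]. The remaining /ɔ, ø/ satisfy [-high], [-low], [+round].

ɔ, ø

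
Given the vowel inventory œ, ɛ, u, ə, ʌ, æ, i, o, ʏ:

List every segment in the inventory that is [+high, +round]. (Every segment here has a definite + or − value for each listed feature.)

u, ʏ

Among the inventory, the [+high] segments are /u, i, ʏ/.
Intersecting with [+round] leaves /u, ʏ/.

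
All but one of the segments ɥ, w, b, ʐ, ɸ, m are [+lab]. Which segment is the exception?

/ʐ/ is the voiced retroflex fricative, which is [-labial]; the rest — /b, ɸ, w, m, ɥ/ — are [+labial].

ʐ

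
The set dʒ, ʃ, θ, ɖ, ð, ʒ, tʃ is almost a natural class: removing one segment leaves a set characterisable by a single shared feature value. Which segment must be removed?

[distributed] groups all but one: /dʒ, ʃ, tʃ, ʒ, θ, ð/ share [+distributed] while /ɖ/ (voiced retroflex stop) alone is [-distributed]. Removing any other segment would not leave a single-feature class that excludes it.

ɖ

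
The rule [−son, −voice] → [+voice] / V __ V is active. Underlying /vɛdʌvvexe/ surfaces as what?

The only segment in the rule's environment that also matches [−son, −voice] is /x/. Applying [+voice] turns the voiceless velar fricative into /ɣ/ (voiced velar fricative), giving [vɛdʌvveɣe].

[vɛdʌvveɣe]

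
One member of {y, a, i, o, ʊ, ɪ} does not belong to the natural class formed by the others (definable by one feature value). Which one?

a

/ʊ, i, o, y, ɪ/ are all [−low], but /a/ (low unrounded vowel) is [+low]. No other single segment can be removed to leave a set sharing one feature value that the removed segment lacks, so /a/ is the odd one out.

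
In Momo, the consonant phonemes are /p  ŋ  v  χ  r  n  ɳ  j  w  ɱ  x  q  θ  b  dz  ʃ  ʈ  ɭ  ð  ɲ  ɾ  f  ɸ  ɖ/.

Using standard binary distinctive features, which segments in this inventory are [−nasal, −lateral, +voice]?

v, r, j, w, b, dz, ð, ɾ, ɖ

Among the inventory, the [−nasal] segments are /p, v, χ, r, j, w, x, q, θ, b, dz, ʃ, ʈ, ɭ, ð, ɾ, f, ɸ, ɖ/.
Intersecting with [−lateral] gives /p, v, χ, r, j, w, x, q, θ, b, dz, ʃ, ʈ, ð, ɾ, f, ɸ, ɖ/.
Among these, [+voice] leaves /v, r, j, w, b, dz, ð, ɾ, ɖ/.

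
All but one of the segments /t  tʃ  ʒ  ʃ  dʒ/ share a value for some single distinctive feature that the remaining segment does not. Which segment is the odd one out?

/tʃ, ʃ, ʒ, dʒ/ are all [-anterior], but /t/ (voiceless alveolar stop) is [+anterior]. No other single segment can be removed to leave a set sharing one feature value that the removed segment lacks, so /t/ is the odd one out.

t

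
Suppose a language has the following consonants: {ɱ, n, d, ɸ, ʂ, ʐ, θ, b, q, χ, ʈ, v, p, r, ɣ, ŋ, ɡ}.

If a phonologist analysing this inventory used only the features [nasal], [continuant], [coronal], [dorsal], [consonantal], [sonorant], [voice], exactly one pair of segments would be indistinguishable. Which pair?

ʂ, θ

/ʂ/ (voiceless retroflex fricative) and /θ/ (voiceless dental fricative) are both [-nasal], [+continuant], [+coronal], [-dorsal], [+consonantal], [-sonorant], [-voice], so none of the listed features separates them. (They do differ in [strident], [anterior] and [distributed], which are not among the given features.) Every other pair in the inventory differs on at least one listed feature.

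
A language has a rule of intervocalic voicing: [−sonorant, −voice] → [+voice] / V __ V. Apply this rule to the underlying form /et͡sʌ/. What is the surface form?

[ed͡zʌ]

/t͡s/ satisfies [−sonorant, −voice] and sits in V __ V. The [+voice] counterpart of the voiceless alveolar affricate is /d͡z/. Other segments in /et͡sʌ/ either fail the structural description or are not in the environment, so the surface form is [ed͡zʌ].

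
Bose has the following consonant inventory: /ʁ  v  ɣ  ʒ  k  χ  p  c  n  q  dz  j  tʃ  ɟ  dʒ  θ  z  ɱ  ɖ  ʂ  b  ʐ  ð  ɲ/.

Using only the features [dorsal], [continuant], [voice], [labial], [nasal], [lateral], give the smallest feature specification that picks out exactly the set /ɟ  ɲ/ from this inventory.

The class [+voice], [−continuant], [+dorsal] has exactly /ɟ, ɲ/ as its extension in this inventory. No smaller conjunction from the listed features achieves this: [−continuant, +dorsal] alone would also admit /k, c, q/; [+voice, +dorsal] alone would also admit /ʁ, ɣ, j/; [+voice, −continuant] alone would also admit /n, dz, dʒ, ɱ, …/; and checking the remaining two-feature bundles turns up none with this extension.

[+voice, −continuant, +dorsal]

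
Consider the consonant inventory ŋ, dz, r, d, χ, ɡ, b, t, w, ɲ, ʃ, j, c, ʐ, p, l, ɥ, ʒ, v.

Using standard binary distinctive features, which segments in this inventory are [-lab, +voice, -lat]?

Checking each segment against [-labial], [+voice], [-lateral]: /ŋ/ (velar nasal), /dz/ (voiced alveolar affricate), /r/ (alveolar trill), /d/ (voiced alveolar stop), /ɡ/ (voiced velar stop), /ɲ/ (palatal nasal), among others, satisfy every feature; every other segment in the inventory fails at least one.

ŋ, dz, r, d, ɡ, ɲ, j, ʐ, ʒ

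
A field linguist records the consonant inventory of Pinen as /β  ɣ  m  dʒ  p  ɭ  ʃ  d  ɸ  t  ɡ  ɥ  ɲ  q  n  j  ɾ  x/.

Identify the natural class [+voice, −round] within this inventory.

β, ɣ, m, dʒ, ɭ, d, ɡ, ɲ, n, j, ɾ

Checking each segment against [+voice], [−round]: /β/ (voiced bilabial fricative), /ɣ/ (voiced velar fricative), /m/ (bilabial nasal), /dʒ/ (voiced postalveolar affricate), /ɭ/ (retroflex lateral approximant), /d/ (voiced alveolar stop), among others, satisfy every feature; every other segment in the inventory fails at least one.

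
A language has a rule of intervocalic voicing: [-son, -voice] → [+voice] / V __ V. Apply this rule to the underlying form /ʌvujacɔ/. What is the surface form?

The only segment in the rule's environment that also matches [-son, -voice] is /c/. Applying [+voice] turns the voiceless palatal stop into /ɟ/ (voiced palatal stop), giving [ʌvujaɟɔ].

[ʌvujaɟɔ]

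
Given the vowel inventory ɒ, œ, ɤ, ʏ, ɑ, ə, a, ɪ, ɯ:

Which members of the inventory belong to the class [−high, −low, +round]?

Eliminate segments failing any feature: /ɒ, ɑ, a/ are [+low]; /ɤ, ə/ are [−round]; /ʏ, ɪ, ɯ/ are [+high]. The remaining /œ/ satisfy [−high], [−low], [+round].

œ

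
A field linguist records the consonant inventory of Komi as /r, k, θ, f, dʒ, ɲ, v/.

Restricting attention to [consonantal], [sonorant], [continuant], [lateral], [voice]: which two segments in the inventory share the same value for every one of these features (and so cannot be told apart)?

θ, f

On the given features, /θ/ and /f/ have an identical profile: [+consonantal], [-sonorant], [+continuant], [-lateral], [-voice]. No other two segments in the inventory coincide on all 5 features. (They do differ in [labial] and [coronal], which are not among the given features.)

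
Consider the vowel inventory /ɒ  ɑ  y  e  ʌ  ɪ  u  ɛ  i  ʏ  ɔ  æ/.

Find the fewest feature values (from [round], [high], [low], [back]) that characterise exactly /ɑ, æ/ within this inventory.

/ɑ, æ/ are all [+low], [−round], and no other segment in the inventory matches both values. Dropping any one of them over-generates: [−round] alone would also admit /e, ʌ, ɪ, ɛ, …/; [+low] alone would also admit /ɒ/. No other single listed feature picks out exactly this set either, so fewer than two features will not do.

[+low, −round]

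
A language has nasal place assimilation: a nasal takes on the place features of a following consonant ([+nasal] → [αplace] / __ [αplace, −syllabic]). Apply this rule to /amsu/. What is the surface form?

[ansu]

The only nasal preceding a consonant is /m/ before /s/. /s/ is [+coronal], so /m/ → /n/, giving [ansu].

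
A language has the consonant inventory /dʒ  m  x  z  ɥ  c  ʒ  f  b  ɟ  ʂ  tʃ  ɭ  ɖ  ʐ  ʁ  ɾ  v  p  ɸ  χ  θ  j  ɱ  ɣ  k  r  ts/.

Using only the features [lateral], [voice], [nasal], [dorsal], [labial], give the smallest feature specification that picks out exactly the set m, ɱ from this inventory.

[+nasal]

The target set is precisely the extension of [+nasal] in this inventory.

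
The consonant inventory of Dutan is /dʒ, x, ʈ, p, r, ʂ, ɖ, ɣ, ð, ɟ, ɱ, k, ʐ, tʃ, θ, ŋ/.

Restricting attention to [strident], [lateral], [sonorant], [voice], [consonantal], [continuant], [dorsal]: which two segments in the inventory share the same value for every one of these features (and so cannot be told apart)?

/ʈ/ (voiceless retroflex stop) and /p/ (voiceless bilabial stop) are both [−strident], [−lateral], [−sonorant], [−voice], [+consonantal], [−continuant], [−dorsal], so none of the listed features separates them. (They do differ in [labial] and [coronal], which are not among the given features.) Every other pair in the inventory differs on at least one listed feature.

ʈ, p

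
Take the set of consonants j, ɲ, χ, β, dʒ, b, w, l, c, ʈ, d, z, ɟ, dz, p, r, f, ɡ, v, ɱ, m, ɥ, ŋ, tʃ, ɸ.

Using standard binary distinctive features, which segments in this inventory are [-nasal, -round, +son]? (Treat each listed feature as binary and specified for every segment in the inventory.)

Eliminate segments failing any feature: /ɲ, ɱ, m, ŋ/ are [+nasal]; /χ, β, dʒ, b, c, ʈ, d, z, ɟ, dz, p, f, ɡ, v, tʃ, ɸ/ are [-sonorant]; /w, ɥ/ are [+round]. The remaining /j, l, r/ satisfy [-nasal], [-round], [+sonorant].

j, l, r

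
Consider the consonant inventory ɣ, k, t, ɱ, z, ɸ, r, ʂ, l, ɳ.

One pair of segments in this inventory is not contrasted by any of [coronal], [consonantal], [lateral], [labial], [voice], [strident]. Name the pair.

r, ɳ

/r/ (alveolar trill) and /ɳ/ (retroflex nasal) are both [+coronal], [+consonantal], [−lateral], [−labial], [+voice], [−strident], so none of the listed features separates them. (They do differ in [nasal], [continuant] and [anterior], which are not among the given features.) Every other pair in the inventory differs on at least one listed feature.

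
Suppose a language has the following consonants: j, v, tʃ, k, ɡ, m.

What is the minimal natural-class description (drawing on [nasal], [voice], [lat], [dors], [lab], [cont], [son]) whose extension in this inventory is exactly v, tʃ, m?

The target set is precisely the extension of [−dorsal] in this inventory.

[−dors]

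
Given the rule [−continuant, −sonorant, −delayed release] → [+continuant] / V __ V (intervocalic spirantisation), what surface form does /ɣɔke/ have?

Only /k/ occurs between two vowels (/ɔ/ __ /e/) and matches the structural description. It is a voiceless velar stop, so [−continuant, −sonorant, −delayed release] holds; changing it to [+continuant] with all other features held fixed yields /x/ (voiceless velar fricative). No other segment meets both the structural description and the environment, so the output is [ɣɔxe].

[ɣɔxe]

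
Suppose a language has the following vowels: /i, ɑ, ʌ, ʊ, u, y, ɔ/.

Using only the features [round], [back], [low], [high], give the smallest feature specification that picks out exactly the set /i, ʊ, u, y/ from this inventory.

[+high]

The target set is precisely the extension of [+high] in this inventory.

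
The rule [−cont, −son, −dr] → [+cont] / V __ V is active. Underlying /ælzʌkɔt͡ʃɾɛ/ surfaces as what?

[ælzʌxɔt͡ʃɾɛ]

Only /k/ occurs between two vowels (/ʌ/ __ /ɔ/) and matches the structural description. It is a voiceless velar stop, so [−cont, −son, −dr] holds; changing it to [+continuant] with all other features held fixed yields /x/ (voiceless velar fricative). No other segment meets both the structural description and the environment, so the output is [ælzʌxɔt͡ʃɾɛ].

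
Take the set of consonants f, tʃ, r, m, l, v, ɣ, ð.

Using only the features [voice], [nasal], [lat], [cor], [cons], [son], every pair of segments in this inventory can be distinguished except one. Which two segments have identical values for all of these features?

Both /ɣ/ and /v/ are [+voice], [-nasal], [-lateral], [-coronal], [+consonantal], [-sonorant]. Since the list omits [labial] and [dorsal] — which do distinguish the voiced velar fricative from the voiced labiodental fricative — this pair collapses; all other pairs remain distinct.

ɣ, v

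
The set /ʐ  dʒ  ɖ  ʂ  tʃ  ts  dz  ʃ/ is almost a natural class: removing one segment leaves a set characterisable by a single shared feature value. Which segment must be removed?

[strident] groups all but one: /dz, dʒ, ʂ, ʐ, ʃ, ts, tʃ/ share [+strident] while /ɖ/ (voiced retroflex stop) alone is [−strident]. Removing any other segment would not leave a single-feature class that excludes it.

ɖ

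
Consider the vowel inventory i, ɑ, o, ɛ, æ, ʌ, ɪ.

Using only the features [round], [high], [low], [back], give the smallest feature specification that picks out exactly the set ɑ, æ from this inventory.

[+low]

/ɑ, æ/ are exactly the [+low] segments in the inventory, so a single feature suffices.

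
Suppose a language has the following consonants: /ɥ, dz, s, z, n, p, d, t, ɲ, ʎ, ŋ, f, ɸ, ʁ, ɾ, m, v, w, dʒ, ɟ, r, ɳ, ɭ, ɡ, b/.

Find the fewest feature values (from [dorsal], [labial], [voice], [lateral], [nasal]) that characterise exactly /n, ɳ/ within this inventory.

[+nasal, −labial, −dorsal]

/n, ɳ/ are all [+nasal], [−labial], [−dorsal], and no other segment in the inventory matches all three values. Dropping any one of them over-generates: [−labial, −dorsal] alone would also admit /dz, s, z, d, …/; [+nasal, −dorsal] alone would also admit /m/; [+nasal, −labial] alone would also admit /ɲ, ŋ/. No other combination of two listed features picks out exactly this set either, so fewer than three features will not do.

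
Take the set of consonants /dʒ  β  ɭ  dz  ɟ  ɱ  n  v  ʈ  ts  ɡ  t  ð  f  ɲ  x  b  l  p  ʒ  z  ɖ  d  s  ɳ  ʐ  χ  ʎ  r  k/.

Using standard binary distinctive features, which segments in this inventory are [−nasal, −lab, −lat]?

dʒ, dz, ɟ, ʈ, ts, ɡ, t, ð, x, ʒ, z, ɖ, d, s, ʐ, χ, r, k

First, the [−nasal] segments are /dʒ, β, ɭ, dz, ɟ, v, ʈ, ts, ɡ, t, ð, f, x, b, l, p, ʒ, z, ɖ, d, s, ʐ, χ, ʎ, r, k/.
Then [−labial] gives /dʒ, ɭ, dz, ɟ, ʈ, ts, ɡ, t, ð, x, l, ʒ, z, ɖ, d, s, ʐ, χ, ʎ, r, k/.
Within that set, [−lateral] leaves /dʒ, dz, ɟ, ʈ, ts, ɡ, t, ð, x, ʒ, z, ɖ, d, s, ʐ, χ, r, k/.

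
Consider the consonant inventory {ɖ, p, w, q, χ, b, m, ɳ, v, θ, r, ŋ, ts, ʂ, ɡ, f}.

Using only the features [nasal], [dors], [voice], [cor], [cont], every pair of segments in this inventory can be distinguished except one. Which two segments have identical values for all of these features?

/θ/ (voiceless dental fricative) and /ʂ/ (voiceless retroflex fricative) are both [−nasal], [−dorsal], [−voice], [+coronal], [+continuant], so none of the listed features separates them. (They do differ in [strident], [anterior] and [distributed], which are not among the given features.) Every other pair in the inventory differs on at least one listed feature.

θ, ʂ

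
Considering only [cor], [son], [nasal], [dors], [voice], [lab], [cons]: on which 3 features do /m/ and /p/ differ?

The two segments share [−coronal], [−dorsal], [+labial], [+consonantal]. The only features from the list on which they differ: /m/ is [+sonorant] while /p/ is [−sonorant]; /m/ is [+voice] while /p/ is [−voice]; /m/ is [+nasal] while /p/ is [−nasal].

[sonorant], [voice], [nasal]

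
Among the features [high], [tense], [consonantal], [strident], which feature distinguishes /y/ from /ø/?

[high]

The two segments share [+tense], [−consonantal], [−strident]. The only feature from the list on which they differ: /y/ is [+high] while /ø/ is [−high].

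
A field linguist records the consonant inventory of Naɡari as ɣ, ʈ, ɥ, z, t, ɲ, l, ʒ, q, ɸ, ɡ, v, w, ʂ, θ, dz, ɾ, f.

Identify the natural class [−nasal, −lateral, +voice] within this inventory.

Eliminate segments failing any feature: /ʈ, t, q, ɸ, ʂ, θ, f/ are [−voice]; /ɲ/ is [+nasal]; /l/ is [+lateral]. The remaining /ɣ, ɥ, z, ʒ, ɡ, v, w, dz, ɾ/ satisfy [−nasal], [−lateral], [+voice].

ɣ, ɥ, z, ʒ, ɡ, v, w, dz, ɾ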